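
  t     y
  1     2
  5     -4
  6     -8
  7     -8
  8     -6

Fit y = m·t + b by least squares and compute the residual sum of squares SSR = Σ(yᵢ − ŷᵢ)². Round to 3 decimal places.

Entries of XᵀX: Σt·t = 175, Σt = 27, Σ1 = 5.
For Xᵀy: Σt·y = -170, Σy = -24.
So XᵀX·[m, b]ᵀ = Xᵀy: [[175, 27]; [27, 5]]·[m, b]ᵀ = [-170, -24]ᵀ.
Determinant 175·5 − 27² = 146.
m = ((-170)·5 − 27·(-24))/146 = -101/73; b = (175·(-24) − 27·(-170))/146 = 195/73.
Residuals: 52/73, 18/73, -173/73, -72/73, 175/73; SSR = 942/73.

SSR = 12.904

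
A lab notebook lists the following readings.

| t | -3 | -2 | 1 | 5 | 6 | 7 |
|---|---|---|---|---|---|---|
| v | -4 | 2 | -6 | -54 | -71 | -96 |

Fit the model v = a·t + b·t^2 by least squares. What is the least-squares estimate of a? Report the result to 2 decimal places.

a = -3.34

Compute the Gram sums: Σt·t = 124, Σt·t^2 = 650, Σt^2·t^2 = 4420.
And Σt·v = -1366, Σt^2·v = -8644.
det = 124·4420 − 650² = 125580.
a = ((-1366)·4420 − 650·(-8644))/125580 = -1612/483; b = (124·(-8644) − 650·(-1366))/125580 = -45989/31395.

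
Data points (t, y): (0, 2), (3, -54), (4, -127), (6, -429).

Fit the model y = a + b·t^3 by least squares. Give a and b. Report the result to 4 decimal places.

From the data, Σ1 = 4, Σt^3 = 307, Σt^3·t^3 = 51481.
Right-hand side: Σy = -608, Σt^3·y = -102250.
Normal equations: [[4, 307]; [307, 51481]]·[a, b]ᵀ = [-608, -102250]ᵀ.
Determinant 4·51481 − 307² = 111675.
a = ((-608)·51481 − 307·(-102250))/111675 = 90302/111675; b = (4·(-102250) − 307·(-608))/111675 = -222344/111675.

a = 0.8086, b = -1.9910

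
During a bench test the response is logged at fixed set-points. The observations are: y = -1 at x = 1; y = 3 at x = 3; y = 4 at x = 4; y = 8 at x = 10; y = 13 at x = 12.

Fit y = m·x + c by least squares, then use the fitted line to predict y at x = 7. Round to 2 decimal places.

Compute the Gram sums: Σx·x = 270, Σx = 30, Σ1 = 5.
For Aᵀy: Σx·y = 260, Σy = 27.
So AᵀA·[m, c]ᵀ = Aᵀy: [[270, 30]; [30, 5]]·[m, c]ᵀ = [260, 27]ᵀ.
det = 270·5 − 30² = 450.
m = (260·5 − 30·27)/450 = 49/45; c = (270·27 − 30·260)/450 = -17/15.
At x = 7: ŷ = (49/45)·(7) + (-17/15)·(1) = 292/45.

ŷ = 6.49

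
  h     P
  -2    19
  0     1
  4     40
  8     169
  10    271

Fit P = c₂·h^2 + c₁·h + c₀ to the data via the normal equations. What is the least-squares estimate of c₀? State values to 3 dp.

c₀ = 1.918

From the data, Σh^2·h^2 = 14368, Σh^2·h = 1568, Σh^2 = 184, Σh·h = 184, Σh = 20, Σ1 = 5.
Moment sums: Σh^2·P = 38632, Σh·P = 4184, ΣP = 500.
So MᵀM·[c₂, c₁, c₀]ᵀ = MᵀP: [[14368, 1568, 184]; [1568, 184, 20]; [184, 20, 5]]·[c₂, c₁, c₀]ᵀ = [38632, 4184, 500]ᵀ.
Solving the 3×3 system (Gaussian elimination) gives c₂ = 575/196, c₁ = -121/49, c₀ = 94/49.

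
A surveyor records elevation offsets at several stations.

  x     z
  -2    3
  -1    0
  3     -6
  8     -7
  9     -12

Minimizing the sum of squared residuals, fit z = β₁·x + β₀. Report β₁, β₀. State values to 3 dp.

β₁ = -1.119, β₀ = -0.597

The normal equations are: 159·β₁ + 17·β₀ = -188;  17·β₁ + 5·β₀ = -22.
(Σx·x = 159, Σx = 17, Σ1 = 5, Σx·z = -188, Σz = -22.)
Δ = 159·5 − 17² = 506.
β₁ = ((-188)·5 − 17·(-22))/506 = -283/253; β₀ = (159·(-22) − 17·(-188))/506 = -151/253.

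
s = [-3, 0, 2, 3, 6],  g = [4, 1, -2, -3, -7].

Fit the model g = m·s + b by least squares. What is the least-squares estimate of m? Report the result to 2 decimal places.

m = -1.23

Sums needed: Σs·s = 58, Σs = 8, Σ1 = 5.
For Xᵀg: Σs·g = -67, Σg = -7.
So XᵀX·[m, b]ᵀ = Xᵀg: [[58, 8]; [8, 5]]·[m, b]ᵀ = [-67, -7]ᵀ.
det = 58·5 − 8² = 226.
m = ((-67)·5 − 8·(-7))/226 = -279/226; b = (58·(-7) − 8·(-67))/226 = 65/113.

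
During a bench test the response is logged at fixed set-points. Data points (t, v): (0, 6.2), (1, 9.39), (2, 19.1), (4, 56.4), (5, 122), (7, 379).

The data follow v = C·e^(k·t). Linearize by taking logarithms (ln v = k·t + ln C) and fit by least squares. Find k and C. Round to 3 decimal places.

k = 0.599, C = 5.670

Linearized form: ln v = k·t + ln C. From the 6 transformed points,
Over the data: Σt = 19.0000, Σ(t)² = 95.0000, Σln v = 21.7879, Σt·ln v = 89.8518.
Normal system: [[95.0000, 19.0000]; [19.0000, 6]]·[k, ln C]ᵀ = [89.8518, 21.7879]ᵀ.
Δ = 95.0000·6 − (19.0000)² = 209.0000; k = (89.8518·6 − 19.0000·21.7879)/209.0000 = 0.59876, ln C = (95.0000·21.7879 − 19.0000·89.8518)/209.0000 = 1.73525, so C = exp(1.73525) = 5.67037.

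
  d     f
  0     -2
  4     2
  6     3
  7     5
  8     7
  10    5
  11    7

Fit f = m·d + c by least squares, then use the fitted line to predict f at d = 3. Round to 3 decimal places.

f̂ = 1.017

Compute the Gram sums: Σd·d = 386, Σd = 46, Σ1 = 7.
Right-hand side: Σd·f = 244, Σf = 27.
Eliminating c: 7·(row 1) − 46·(row 2) gives 586·m = 7·244 − 46·27 = 466, so m = 233/293.
Then c = (27 − 46·(233/293))/7 = -401/293.
At d = 3: f̂ = (233/293)·(3) + (-401/293)·(1) = 298/293.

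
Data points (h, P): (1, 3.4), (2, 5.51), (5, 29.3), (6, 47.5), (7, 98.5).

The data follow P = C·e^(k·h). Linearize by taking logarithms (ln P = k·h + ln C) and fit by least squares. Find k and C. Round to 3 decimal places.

Taking logs, ln P = k·h + ln C, so regress ln P on h.
Over the data: Σh = 21.0000, Σ(h)² = 115.0000, Σln P = 14.7587, Σh·ln P = 76.8196.
Normal system: [[115.0000, 21.0000]; [21.0000, 5]]·[k, ln C]ᵀ = [76.8196, 14.7587]ᵀ.
Solving (det = 134.0000): k = 0.55347, ln C = 0.62717, so C = exp(0.62717) = 1.87230.

k = 0.553, C = 1.872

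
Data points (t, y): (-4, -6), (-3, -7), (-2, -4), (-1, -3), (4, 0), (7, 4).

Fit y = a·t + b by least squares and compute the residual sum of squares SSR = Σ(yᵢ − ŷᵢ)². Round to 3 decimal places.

Forming XᵀX = [[95, 1]; [1, 6]] and Xᵀy = [84, -16]ᵀ gives XᵀX·[a, b]ᵀ = Xᵀy.
Eliminating b: 6·(row 1) − 1·(row 2) gives 569·a = 6·84 − 1·(-16) = 520, so a = 520/569.
Then b = ((-16) − 1·(520/569))/6 = -1604/569.
Residuals: 270/569, -819/569, 368/569, 417/569, -476/569, 240/569; SSR = 2350/569.

SSR = 4.130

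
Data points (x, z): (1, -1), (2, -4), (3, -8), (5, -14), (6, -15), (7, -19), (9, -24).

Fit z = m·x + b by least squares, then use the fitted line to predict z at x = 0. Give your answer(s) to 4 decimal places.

ẑ = 1.3324

The normal equations are: 205·m + 33·b = -542;  33·m + 7·b = -85.
det = 205·7 − 33² = 346.
m = ((-542)·7 − 33·(-85))/346 = -989/346; b = (205·(-85) − 33·(-542))/346 = 461/346.
At x = 0: ẑ = (-989/346)·(0) + (461/346)·(1) = 461/346.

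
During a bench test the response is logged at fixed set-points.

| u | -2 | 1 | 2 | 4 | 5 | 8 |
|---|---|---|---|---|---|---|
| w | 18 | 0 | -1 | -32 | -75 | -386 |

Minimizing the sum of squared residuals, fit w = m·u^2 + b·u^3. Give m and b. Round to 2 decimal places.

m = 2.07, b = -1.01

The normal equations are: 5010·m + 36918·b = -27023;  36918·m + 281994·b = -209207.
Eliminating b: 281994·(row 1) − 36918·(row 2) gives 49851216·m = 281994·(-27023) − 36918·(-209207) = 103180164, so m = 8598347/4154268.
Then b = ((-209207) − 36918·(8598347/4154268))/281994 = -4207663/4154268.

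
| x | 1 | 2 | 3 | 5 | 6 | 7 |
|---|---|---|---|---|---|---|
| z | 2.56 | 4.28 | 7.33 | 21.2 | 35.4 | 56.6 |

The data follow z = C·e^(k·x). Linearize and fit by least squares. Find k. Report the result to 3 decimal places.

With ln zᵢ as the transformed response and xᵢ as the regressor:
Over the data: Σx = 24.0000, Σ(x)² = 124.0000, Σln z = 15.0427, Σx·ln z = 74.7462.
Normal system: [[124.0000, 24.0000]; [24.0000, 6]]·[k, ln C]ᵀ = [74.7462, 15.0427]ᵀ.
Solving (det = 168.0000): k = 0.52056, ln C = 0.42489.

k = 0.521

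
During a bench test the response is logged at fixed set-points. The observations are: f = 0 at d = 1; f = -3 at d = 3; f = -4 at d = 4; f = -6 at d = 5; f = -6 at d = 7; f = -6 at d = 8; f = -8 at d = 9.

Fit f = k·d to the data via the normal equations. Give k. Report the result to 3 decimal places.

MᵀM·[k]ᵀ = Mᵀf reads: 245·k = -217.
(Σd·d = 245, Σd·f = -217.)
k = (-217)/245 = -0.885714.

k = -0.886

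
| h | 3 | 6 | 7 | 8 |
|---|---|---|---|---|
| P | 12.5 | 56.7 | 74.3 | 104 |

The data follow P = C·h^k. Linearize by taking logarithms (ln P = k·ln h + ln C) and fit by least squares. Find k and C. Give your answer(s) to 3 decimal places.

Taking logs, ln P = k·ln h + ln C, so regress ln P on ln h.
Sums: Σln h = 6.9157, Σ(ln h)² = 12.5280, Σln P = 15.5160, Σln h·ln P = 28.0505.
Normal system: [[12.5280, 6.9157]; [6.9157, 4]]·[k, ln C]ᵀ = [28.0505, 15.5160]ᵀ.
Slope k = (n·Σln h·ln P − Σln h·Σln P)/(n·Σ(ln h)² − (Σln h)²) = (4·28.0505 − 6.9157·15.5160)/2.2847 = 2.14353; ln C = (Σln P − k·Σln h)/n = 0.17299, so C = exp(0.17299) = 1.18886.

k = 2.144, C = 1.189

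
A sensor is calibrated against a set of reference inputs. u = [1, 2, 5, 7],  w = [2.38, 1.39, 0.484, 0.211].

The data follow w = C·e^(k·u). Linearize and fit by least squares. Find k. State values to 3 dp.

Taking logs, ln w = k·u + ln C, so regress ln w on u.
AᵀA = [[79.0000, 15.0000]; [15.0000, 4]], rhs = [-12.9939, -1.0852]ᵀ  (here Σu = 15.0000, Σ(u)² = 79.0000, Σln w = -1.0852, Σu·ln w = -12.9939).
Δ = 79.0000·4 − (15.0000)² = 91.0000; k = (-12.9939·4 − 15.0000·-1.0852)/91.0000 = -0.39229, ln C = (79.0000·-1.0852 − 15.0000·-12.9939)/91.0000 = 1.19979.

k = -0.392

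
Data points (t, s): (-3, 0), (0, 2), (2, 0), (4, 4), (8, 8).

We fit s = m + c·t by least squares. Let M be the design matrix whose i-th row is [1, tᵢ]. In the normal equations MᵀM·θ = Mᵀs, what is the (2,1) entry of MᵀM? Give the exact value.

11

Row 2 ↔ basis t, column 1 ↔ basis 1, so (MᵀM)_{2,1} = Σᵢ t = (-3)·(1) + (0)·(1) + (2)·(1) + (4)·(1) + (8)·(1) = 11.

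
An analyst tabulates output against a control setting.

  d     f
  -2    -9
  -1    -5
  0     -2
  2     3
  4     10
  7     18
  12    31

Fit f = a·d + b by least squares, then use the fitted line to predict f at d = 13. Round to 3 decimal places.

Entries of MᵀM: Σd·d = 218, Σd = 22, Σ1 = 7.
And Σd·f = 567, Σf = 46.
Normal equations: [[218, 22]; [22, 7]]·[a, b]ᵀ = [567, 46]ᵀ.
Eliminating b: 7·(row 1) − 22·(row 2) gives 1042·a = 7·567 − 22·46 = 2957, so a = 2957/1042.
Then b = (46 − 22·(2957/1042))/7 = -1223/521.
At d = 13: f̂ = (2957/1042)·(13) + (-1223/521)·(1) = 35995/1042.

f̂ = 34.544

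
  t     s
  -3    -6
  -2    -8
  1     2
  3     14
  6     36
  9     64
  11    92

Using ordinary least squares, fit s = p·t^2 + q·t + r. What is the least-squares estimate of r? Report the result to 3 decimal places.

r = -1.362

Normal-equation sums: Σt^2·t^2 = 22677, Σt^2·t = 2269, Σt^2 = 261, Σt·t = 261, Σt = 25, Σ1 = 7.
Right-hand side: Σt^2·s = 17654, Σt·s = 1882, Σs = 194.
So AᵀA·[p, q, r]ᵀ = Aᵀs: [[22677, 2269, 261]; [2269, 261, 25]; [261, 25, 7]]·[p, q, r]ᵀ = [17654, 1882, 194]ᵀ.
Solving the 3×3 system (Gaussian elimination) gives p = 174691/381262, q = 1280255/381262, r = -37101/27233.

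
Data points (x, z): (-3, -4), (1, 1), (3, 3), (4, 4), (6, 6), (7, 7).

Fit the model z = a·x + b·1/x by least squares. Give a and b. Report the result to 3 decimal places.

Forming AᵀA = [[120, 6]; [6, 1045/784]] and Aᵀz = [123, 19/3]ᵀ gives AᵀA·[a, b]ᵀ = Aᵀz.
Δ = 120·(1045/784) − 6² = 12147/98.
a = (123·(1045/784) − 6·(19/3))/(12147/98) = 98743/97176; b = (120·(19/3) − 6·123)/(12147/98) = 2156/12147.

a = 1.016, b = 0.177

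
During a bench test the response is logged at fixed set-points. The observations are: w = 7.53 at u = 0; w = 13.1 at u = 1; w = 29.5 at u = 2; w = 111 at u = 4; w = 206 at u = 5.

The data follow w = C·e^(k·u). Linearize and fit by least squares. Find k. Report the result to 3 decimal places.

k = 0.674

Taking logs, ln w = k·u + ln C, so regress ln w on u.
Σu = 12.0000, Σ(u)² = 46.0000, Σln w = 18.0133, Σu·ln w = 54.8189.
Equations: 46.0000·k + 12.0000·ln C = 54.8189;  12.0000·k + 5·ln C = 18.0133.
Slope k = (n·Σu·ln w − Σu·Σln w)/(n·Σ(u)² − (Σu)²) = (5·54.8189 − 12.0000·18.0133)/86.0000 = 0.67366; ln C = (Σln w − k·Σu)/n = 1.98587.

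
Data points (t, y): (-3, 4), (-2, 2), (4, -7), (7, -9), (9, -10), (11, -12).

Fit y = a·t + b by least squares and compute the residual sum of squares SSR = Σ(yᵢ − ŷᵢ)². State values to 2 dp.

Entries of MᵀM: Σt·t = 280, Σt = 26, Σ1 = 6.
And Σt·y = -329, Σy = -32.
Eliminating b: 6·(row 1) − 26·(row 2) gives 1004·a = 6·(-329) − 26·(-32) = -1142, so a = -571/502.
Then b = ((-32) − 26·(-571/502))/6 = -203/502.
Residuals: 249/251, 65/502, -1027/502, -159/251, 161/251, 230/251; SSR = 3433/502.

SSR = 6.84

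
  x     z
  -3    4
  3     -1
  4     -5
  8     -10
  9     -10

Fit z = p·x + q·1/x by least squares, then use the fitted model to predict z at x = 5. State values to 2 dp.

Sums needed: Σx·x = 179, Σx·1/x = 5, Σ1/x·1/x = 1621/5184.
Right-hand side: Σx·z = -205, Σ1/x·z = -95/18.
Eliminating q: (1621/5184)·(row 1) − 5·(row 2) gives (160559/5184)·p = (1621/5184)·(-205) − 5·(-95/18) = -195505/5184, so p = -195505/160559.
Then q = ((-95/18) − 5·(-195505/160559))/(1621/5184) = 416160/160559.
At x = 5: ẑ = (-195505/160559)·(5) + (416160/160559)·(1/5) = -894293/160559.

ẑ = -5.57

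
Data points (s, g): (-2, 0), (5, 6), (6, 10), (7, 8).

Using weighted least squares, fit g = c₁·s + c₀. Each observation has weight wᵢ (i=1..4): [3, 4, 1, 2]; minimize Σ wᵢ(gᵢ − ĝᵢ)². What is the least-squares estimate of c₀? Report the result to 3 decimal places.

c₀ = 1.819

With design matrix X, XᵀWX = [[246, 34]; [34, 10]] and XᵀWg = [292, 50]ᵀ.
det = 246·10 − 34² = 1304.
c₁ = (292·10 − 34·50)/1304 = 305/326; c₀ = (246·50 − 34·292)/1304 = 593/326.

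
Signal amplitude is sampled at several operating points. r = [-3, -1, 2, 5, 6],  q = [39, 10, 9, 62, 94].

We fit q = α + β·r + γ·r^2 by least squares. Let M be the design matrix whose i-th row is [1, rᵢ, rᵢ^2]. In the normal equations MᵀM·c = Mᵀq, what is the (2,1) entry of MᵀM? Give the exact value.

Row 2 ↔ basis r, column 1 ↔ basis 1, so (MᵀM)_{2,1} = Σᵢ r = (-3)·(1) + (-1)·(1) + (2)·(1) + (5)·(1) + (6)·(1) = 9.

9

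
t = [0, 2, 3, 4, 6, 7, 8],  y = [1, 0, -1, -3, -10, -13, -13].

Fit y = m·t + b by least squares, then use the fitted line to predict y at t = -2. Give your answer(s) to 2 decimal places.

ŷ = 7.51

The normal system XᵀX·[m, b]ᵀ = Xᵀy is [[178, 30]; [30, 7]]·[m, b]ᵀ = [-270, -39]ᵀ.
det = 178·7 − 30² = 346.
m = ((-270)·7 − 30·(-39))/346 = -360/173; b = (178·(-39) − 30·(-270))/346 = 579/173.
At t = -2: ŷ = (-360/173)·(-2) + (579/173)·(1) = 1299/173.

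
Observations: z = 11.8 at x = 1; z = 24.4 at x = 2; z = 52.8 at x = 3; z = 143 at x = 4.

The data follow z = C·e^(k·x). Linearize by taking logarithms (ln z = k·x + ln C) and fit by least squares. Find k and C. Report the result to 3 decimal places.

Taking logs, ln z = k·x + ln C, so regress ln z on x.
Σx = 10.0000, Σ(x)² = 30.0000, Σln z = 14.5920, Σx·ln z = 40.6082.
Equations: 30.0000·k + 10.0000·ln C = 40.6082;  10.0000·k + 4·ln C = 14.5920.
Slope k = (n·Σx·ln z − Σx·Σln z)/(n·Σ(x)² − (Σx)²) = (4·40.6082 − 10.0000·14.5920)/20.0000 = 0.82562; ln C = (Σln z − k·Σx)/n = 1.58397, so C = exp(1.58397) = 4.87426.

k = 0.826, C = 4.874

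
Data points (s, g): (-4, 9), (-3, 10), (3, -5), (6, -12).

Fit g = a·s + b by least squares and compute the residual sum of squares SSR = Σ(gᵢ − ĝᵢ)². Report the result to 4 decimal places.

SSR = 5.2899

The normal equations are: 70·a + 2·b = -153;  2·a + 4·b = 2.
(Σs·s = 70, Σs = 2, Σ1 = 4, Σs·g = -153, Σg = 2.)
det = 70·4 − 2² = 276.
a = ((-153)·4 − 2·2)/276 = -154/69; b = (70·2 − 2·(-153))/276 = 223/138.
Residuals: -71/46, 233/138, 11/138, -31/138; SSR = 365/69.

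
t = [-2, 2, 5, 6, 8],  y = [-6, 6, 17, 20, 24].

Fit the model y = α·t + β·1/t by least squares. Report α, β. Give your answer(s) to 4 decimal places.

α = 3.1743, β = -0.2370

MᵀM·[α, β]ᵀ = Mᵀy reads: 133·α + 5·β = 421;  5·α + (8401/14400)·β = 236/15.
Eliminating β: (8401/14400)·(row 1) − 5·(row 2) gives (757333/14400)·α = (8401/14400)·421 − 5·(236/15) = 2404021/14400, so α = 141413/44549.
Then β = ((236/15) − 5·(141413/44549))/(8401/14400) = -10560/44549.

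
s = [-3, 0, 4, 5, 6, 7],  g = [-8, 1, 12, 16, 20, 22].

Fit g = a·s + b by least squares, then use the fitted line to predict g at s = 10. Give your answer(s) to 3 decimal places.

ĝ = 31.183

Compute the Gram sums: Σs·s = 135, Σs = 19, Σ1 = 6.
Right-hand side: Σs·g = 426, Σg = 63.
MᵀM·[a, b]ᵀ = Mᵀg becomes [[135, 19]; [19, 6]]·[a, b]ᵀ = [426, 63]ᵀ.
Determinant 135·6 − 19² = 449.
a = (426·6 − 19·63)/449 = 1359/449; b = (135·63 − 19·426)/449 = 411/449.
At s = 10: ĝ = (1359/449)·(10) + (411/449)·(1) = 14001/449.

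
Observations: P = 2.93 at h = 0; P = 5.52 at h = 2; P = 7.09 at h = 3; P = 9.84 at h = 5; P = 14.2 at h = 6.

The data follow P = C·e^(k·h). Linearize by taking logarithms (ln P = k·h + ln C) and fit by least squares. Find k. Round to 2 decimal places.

Let Y = ln P. Fitting Y = k·h + ln C by least squares:
Over the data: Σh = 16.0000, Σ(h)² = 74.0000, Σln P = 9.6818, Σh·ln P = 36.6445.
Normal system: [[74.0000, 16.0000]; [16.0000, 5]]·[k, ln C]ᵀ = [36.6445, 9.6818]ᵀ.
Δ = 74.0000·5 − (16.0000)² = 114.0000; k = (36.6445·5 − 16.0000·9.6818)/114.0000 = 0.24837, ln C = (74.0000·9.6818 − 16.0000·36.6445)/114.0000 = 1.14156.

k = 0.25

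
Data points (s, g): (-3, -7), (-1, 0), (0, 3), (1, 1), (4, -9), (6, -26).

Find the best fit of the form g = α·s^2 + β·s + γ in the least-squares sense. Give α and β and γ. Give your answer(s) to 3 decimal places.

α = -0.859, β = 0.521, γ = 2.082

Forming XᵀX = [[1635, 253, 63]; [253, 63, 7]; [63, 7, 6]] and Xᵀg = [-1142, -170, -38]ᵀ gives XᵀX·[α, β, γ]ᵀ = Xᵀg.
Solving the 3×3 system (Gaussian elimination) gives α = -2273/2645, β = 1379/2645, γ = 5506/2645.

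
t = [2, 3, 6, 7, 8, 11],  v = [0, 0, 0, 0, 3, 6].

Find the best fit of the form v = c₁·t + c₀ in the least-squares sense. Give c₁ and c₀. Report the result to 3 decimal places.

c₁ = 0.629, c₀ = -2.380

Compute the Gram sums: Σt·t = 283, Σt = 37, Σ1 = 6.
Right-hand side: Σt·v = 90, Σv = 9.
Δ = 283·6 − 37² = 329.
c₁ = (90·6 − 37·9)/329 = 207/329; c₀ = (283·9 − 37·90)/329 = -783/329.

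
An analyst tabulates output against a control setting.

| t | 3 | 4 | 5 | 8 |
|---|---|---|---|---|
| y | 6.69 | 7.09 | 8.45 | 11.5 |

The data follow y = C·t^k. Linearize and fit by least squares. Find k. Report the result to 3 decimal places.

Let Y = ln y. Fitting Y = k·ln t + ln C by least squares:
XᵀX = [[10.0431, 6.1738]; [6.1738, 4]], rhs = [13.3169, 8.4358]ᵀ  (here Σln t = 6.1738, Σ(ln t)² = 10.0431, Σln y = 8.4358, Σln t·ln y = 13.3169).
Slope k = (n·Σln t·ln y − Σln t·Σln y)/(n·Σ(ln t)² − (Σln t)²) = (4·13.3169 − 6.1738·8.4358)/2.0569 = 0.57690; ln C = (Σln y − k·Σln t)/n = 1.21854.

k = 0.577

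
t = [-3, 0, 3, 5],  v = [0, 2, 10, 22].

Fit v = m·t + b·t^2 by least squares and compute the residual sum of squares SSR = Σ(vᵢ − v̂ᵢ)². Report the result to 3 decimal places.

SSR = 4.008

From the data, Σt·t = 43, Σt·t^2 = 125, Σt^2·t^2 = 787.
Right-hand side: Σt·v = 140, Σt^2·v = 640.
Eliminating b: 787·(row 1) − 125·(row 2) gives 18216·m = 787·140 − 125·640 = 30180, so m = 2515/1518.
Then b = (640 − 125·(2515/1518))/787 = 835/1518.
Residuals: 5/253, 2, 20/253, -9/253; SSR = 1014/253.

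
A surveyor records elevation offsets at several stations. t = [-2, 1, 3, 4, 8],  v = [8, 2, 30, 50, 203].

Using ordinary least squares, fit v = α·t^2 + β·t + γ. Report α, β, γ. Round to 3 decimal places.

Entries of MᵀM: Σt^2·t^2 = 4450, Σt^2·t = 596, Σt^2 = 94, Σt·t = 94, Σt = 14, Σ1 = 5.
Moment sums: Σt^2·v = 14096, Σt·v = 1900, Σv = 293.
So MᵀM·[α, β, γ]ᵀ = Mᵀv: [[4450, 596, 94]; [596, 94, 14]; [94, 14, 5]]·[α, β, γ]ᵀ = [14096, 1900, 293]ᵀ.
Inverting the 3×3 Gram matrix, [α, β, γ]ᵀ = [46379/15109, 15999/15109, -31335/15109]ᵀ.

α = 3.070, β = 1.059, γ = -2.074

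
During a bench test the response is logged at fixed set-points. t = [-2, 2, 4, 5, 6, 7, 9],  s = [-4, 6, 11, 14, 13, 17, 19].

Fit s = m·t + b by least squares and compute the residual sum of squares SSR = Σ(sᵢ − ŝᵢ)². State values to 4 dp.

The normal system MᵀM·[m, b]ᵀ = Mᵀs is [[215, 31]; [31, 7]]·[m, b]ᵀ = [502, 76]ᵀ.
Eliminating b: 7·(row 1) − 31·(row 2) gives 544·m = 7·502 − 31·76 = 1158, so m = 579/272.
Then b = (76 − 31·(579/272))/7 = 389/272.
Residuals: -319/272, 5/16, 287/272, 131/68, -327/272, 91/136, -27/17; SSR = 1457/136.

SSR = 10.7132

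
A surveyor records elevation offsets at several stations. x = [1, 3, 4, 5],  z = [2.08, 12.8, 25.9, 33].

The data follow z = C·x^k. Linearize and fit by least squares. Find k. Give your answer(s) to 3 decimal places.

k = 1.747

Taking logs, ln z = k·ln x + ln C, so regress ln z on ln x.
Σln x = 4.0943, Σ(ln x)² = 5.7191, Σln z = 10.0326, Σln x·ln z = 12.9396.
Equations: 5.7191·k + 4.0943·ln C = 12.9396;  4.0943·k + 4·ln C = 10.0326.
Δ = 5.7191·4 − (4.0943)² = 6.1125; k = (12.9396·4 − 4.0943·10.0326)/6.1125 = 1.74749, ln C = (5.7191·10.0326 − 4.0943·12.9396)/6.1125 = 0.71943.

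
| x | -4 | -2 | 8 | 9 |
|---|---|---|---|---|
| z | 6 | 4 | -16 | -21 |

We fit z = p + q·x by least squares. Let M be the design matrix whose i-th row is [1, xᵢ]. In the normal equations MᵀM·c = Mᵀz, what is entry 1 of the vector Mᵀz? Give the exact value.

-27

Entry 1 ↔ basis 1, so (Mᵀz)_{1} = Σᵢ zᵢ = (1)·(6) + (1)·(4) + (1)·(-16) + (1)·(-21) = -27.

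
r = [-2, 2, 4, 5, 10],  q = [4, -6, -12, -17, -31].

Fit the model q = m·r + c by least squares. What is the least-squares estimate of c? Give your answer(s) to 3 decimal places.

c = -1.148

Setting ∂/∂m … = 0 gives: 149·m + 19·c = -463;  19·m + 5·c = -62.
(Σr·r = 149, Σr = 19, Σ1 = 5, Σr·q = -463, Σq = -62.)
Eliminating c: 5·(row 1) − 19·(row 2) gives 384·m = 5·(-463) − 19·(-62) = -1137, so m = -379/128.
Then c = ((-62) − 19·(-379/128))/5 = -147/128.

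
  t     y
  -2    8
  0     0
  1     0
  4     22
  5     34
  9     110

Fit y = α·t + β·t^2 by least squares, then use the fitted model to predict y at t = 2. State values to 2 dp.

ŷ = 4.77

From the data, Σt·t = 127, Σt·t^2 = 911, Σt^2·t^2 = 7459.
And Σt·y = 1232, Σt^2·y = 10144.
AᵀA·[α, β]ᵀ = Aᵀy becomes [[127, 911]; [911, 7459]]·[α, β]ᵀ = [1232, 10144]ᵀ.
Determinant 127·7459 − 911² = 117372.
α = (1232·7459 − 911·10144)/117372 = -4308/9781; β = (127·10144 − 911·1232)/117372 = 13828/9781.
At t = 2: ŷ = (-4308/9781)·(2) + (13828/9781)·(4) = 46696/9781.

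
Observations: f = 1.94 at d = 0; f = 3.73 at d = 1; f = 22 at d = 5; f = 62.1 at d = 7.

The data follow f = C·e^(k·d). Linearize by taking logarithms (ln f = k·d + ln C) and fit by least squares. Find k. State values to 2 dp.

k = 0.48

Linearized form: ln f = k·d + ln C. From the 4 transformed points,
Sums: Σd = 13.0000, Σ(d)² = 75.0000, Σln f = 9.1989, Σd·ln f = 45.6728.
Normal system: [[75.0000, 13.0000]; [13.0000, 4]]·[k, ln C]ᵀ = [45.6728, 9.1989]ᵀ.
Solving (det = 131.0000): k = 0.48172, ln C = 0.73412.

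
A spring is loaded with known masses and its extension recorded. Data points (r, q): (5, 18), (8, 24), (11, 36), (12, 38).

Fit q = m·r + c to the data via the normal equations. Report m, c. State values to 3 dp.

m = 3.000, c = 2.000

With design matrix A, AᵀA = [[354, 36]; [36, 4]] and Aᵀq = [1134, 116]ᵀ.
Eliminating c: 4·(row 1) − 36·(row 2) gives 120·m = 4·1134 − 36·116 = 360, so m = 3.
Then c = (116 − 36·3)/4 = 2.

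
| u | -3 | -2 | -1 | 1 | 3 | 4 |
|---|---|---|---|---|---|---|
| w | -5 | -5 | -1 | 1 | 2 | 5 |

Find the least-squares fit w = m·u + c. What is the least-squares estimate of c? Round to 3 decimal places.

Entries of MᵀM: Σu·u = 40, Σu = 2, Σ1 = 6.
Right-hand side: Σu·w = 53, Σw = -3.
Normal equations: [[40, 2]; [2, 6]]·[m, c]ᵀ = [53, -3]ᵀ.
Determinant 40·6 − 2² = 236.
m = (53·6 − 2·(-3))/236 = 81/59; c = (40·(-3) − 2·53)/236 = -113/118.

c = -0.958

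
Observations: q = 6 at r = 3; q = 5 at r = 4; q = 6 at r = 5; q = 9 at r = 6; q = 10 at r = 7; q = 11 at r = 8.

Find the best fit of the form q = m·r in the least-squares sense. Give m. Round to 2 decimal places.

Entries of XᵀX: Σr·r = 199.
Moment sums: Σr·q = 280.
XᵀX·[m]ᵀ = Xᵀq becomes [[199]]·[m]ᵀ = [280]ᵀ.
m = 280/199 = 1.40704.

m = 1.41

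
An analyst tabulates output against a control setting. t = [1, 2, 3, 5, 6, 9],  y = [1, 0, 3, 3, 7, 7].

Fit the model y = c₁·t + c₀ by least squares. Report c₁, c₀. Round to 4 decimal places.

MᵀM·[c₁, c₀]ᵀ = Mᵀy reads: 156·c₁ + 26·c₀ = 130;  26·c₁ + 6·c₀ = 21.
Eliminating c₀: 6·(row 1) − 26·(row 2) gives 260·c₁ = 6·130 − 26·21 = 234, so c₁ = 9/10.
Then c₀ = (21 − 26·(9/10))/6 = -2/5.

c₁ = 0.9000, c₀ = -0.4000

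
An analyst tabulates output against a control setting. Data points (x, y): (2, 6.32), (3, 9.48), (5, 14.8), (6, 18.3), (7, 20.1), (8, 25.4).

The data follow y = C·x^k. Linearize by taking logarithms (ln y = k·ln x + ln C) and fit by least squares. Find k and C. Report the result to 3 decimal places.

Let Y = ln y. Fitting Y = k·ln x + ln C by least squares:
Over the data: Σln x = 9.2183, Σ(ln x)² = 15.5987, Σln y = 15.9299, Σln x·ln y = 25.8599.
Normal system: [[15.5987, 9.2183]; [9.2183, 6]]·[k, ln C]ᵀ = [25.8599, 15.9299]ᵀ.
Solving (det = 8.6152): k = 0.96485, ln C = 1.17260, so C = exp(1.17260) = 3.23039.

k = 0.965, C = 3.230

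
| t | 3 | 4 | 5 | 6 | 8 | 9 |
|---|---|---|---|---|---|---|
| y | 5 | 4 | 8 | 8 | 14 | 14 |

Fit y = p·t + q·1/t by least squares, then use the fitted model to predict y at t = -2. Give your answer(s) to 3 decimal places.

ŷ = -1.642

Forming MᵀM = [[231, 6]; [6, 34909/129600]] and Mᵀy = [357, 1603/180]ᵀ gives MᵀM·[p, q]ᵀ = Mᵀy.
det = 231·(34909/129600) − 6² = 1132793/43200.
p = (357·(34909/129600) − 6·(1603/180))/(1132793/43200) = 1845851/1132793; q = (231·(1603/180) − 6·357)/(1132793/43200) = -3664080/1132793.
At t = -2: ŷ = (1845851/1132793)·(-2) + (-3664080/1132793)·(-1/2) = -1859662/1132793.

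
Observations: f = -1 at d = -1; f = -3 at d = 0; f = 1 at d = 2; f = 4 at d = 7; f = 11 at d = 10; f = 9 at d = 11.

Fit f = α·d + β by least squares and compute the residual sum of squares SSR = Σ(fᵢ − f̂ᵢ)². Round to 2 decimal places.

The normal equations are: 275·α + 29·β = 240;  29·α + 6·β = 21.
Determinant 275·6 − 29² = 809.
α = (240·6 − 29·21)/809 = 831/809; β = (275·21 − 29·240)/809 = -1185/809.
Residuals: 1207/809, -1242/809, 332/809, -1396/809, 1774/809, -675/809; SSR = 10706/809.

SSR = 13.23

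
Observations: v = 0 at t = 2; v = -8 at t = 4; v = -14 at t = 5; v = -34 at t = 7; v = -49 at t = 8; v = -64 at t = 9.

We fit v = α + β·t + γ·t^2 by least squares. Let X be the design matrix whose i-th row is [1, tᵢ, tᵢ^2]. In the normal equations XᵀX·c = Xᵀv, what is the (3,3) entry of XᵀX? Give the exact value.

13955

Row 3 ↔ basis t^2, column 3 ↔ basis t^2, so (XᵀX)_{3,3} = Σᵢ (t^2)·(t^2) = (4)·(4) + (16)·(16) + (25)·(25) + (49)·(49) + (64)·(64) + (81)·(81) = 13955.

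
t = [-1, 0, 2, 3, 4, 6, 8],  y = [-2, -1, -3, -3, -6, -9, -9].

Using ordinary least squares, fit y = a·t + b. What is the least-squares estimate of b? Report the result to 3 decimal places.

b = -1.653

From the data, Σt·t = 130, Σt = 22, Σ1 = 7.
Moment sums: Σt·y = -163, Σy = -33.
Normal equations: [[130, 22]; [22, 7]]·[a, b]ᵀ = [-163, -33]ᵀ.
Eliminating b: 7·(row 1) − 22·(row 2) gives 426·a = 7·(-163) − 22·(-33) = -415, so a = -415/426.
Then b = ((-33) − 22·(-415/426))/7 = -352/213.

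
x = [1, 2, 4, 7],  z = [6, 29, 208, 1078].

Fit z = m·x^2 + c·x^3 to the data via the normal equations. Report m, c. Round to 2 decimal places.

m = 1.08, c = 2.99

The normal equations are: 2674·m + 17864·c = 56272;  17864·m + 121810·c = 383304.
(Σx^2·x^2 = 2674, Σx^2·x^3 = 17864, Σx^3·x^3 = 121810, Σx^2·z = 56272, Σx^3·z = 383304.)
det = 2674·121810 − 17864² = 6597444.
m = (56272·121810 − 17864·383304)/6597444 = 1787416/1649361; c = (2674·383304 − 17864·56272)/6597444 = 703996/235623.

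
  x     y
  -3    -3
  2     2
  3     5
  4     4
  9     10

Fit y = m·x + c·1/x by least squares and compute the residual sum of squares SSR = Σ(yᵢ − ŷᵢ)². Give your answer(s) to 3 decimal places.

SSR = 3.045

The normal equations are: 119·m + 5·c = 134;  5·m + (709/1296)·c = 52/9.
(Σx·x = 119, Σx·1/x = 5, Σ1/x·1/x = 709/1296, Σx·y = 134, Σ1/x·y = 52/9.)
det = 119·(709/1296) − 5² = 51971/1296.
m = (134·(709/1296) − 5·(52/9))/(51971/1296) = 57566/51971; c = (119·(52/9) − 5·134)/(51971/1296) = 22752/51971.
Residuals: 24369/51971, -22566/51971, 79573/51971, -28068/51971, -912/51971; SSR = 158234/51971.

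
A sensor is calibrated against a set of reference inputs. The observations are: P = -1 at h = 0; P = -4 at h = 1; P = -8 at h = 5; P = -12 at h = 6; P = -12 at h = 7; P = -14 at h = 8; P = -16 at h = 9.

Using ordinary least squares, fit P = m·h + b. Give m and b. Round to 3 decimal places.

m = -1.573, b = -1.484

With design matrix A, AᵀA = [[256, 36]; [36, 7]] and AᵀP = [-456, -67]ᵀ.
det = 256·7 − 36² = 496.
m = ((-456)·7 − 36·(-67))/496 = -195/124; b = (256·(-67) − 36·(-456))/496 = -46/31.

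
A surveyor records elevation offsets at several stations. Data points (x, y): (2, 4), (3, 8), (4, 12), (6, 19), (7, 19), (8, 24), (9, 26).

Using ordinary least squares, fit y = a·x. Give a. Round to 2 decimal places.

a = 2.91

Compute the Gram sums: Σx·x = 259.
For Mᵀy: Σx·y = 753.
MᵀM·[a]ᵀ = Mᵀy becomes [[259]]·[a]ᵀ = [753]ᵀ.
Hence a = 753 / 259 ≈ 2.90734.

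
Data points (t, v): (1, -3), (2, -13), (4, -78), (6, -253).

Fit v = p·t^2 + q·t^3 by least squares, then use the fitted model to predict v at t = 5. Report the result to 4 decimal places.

Forming XᵀX = [[1569, 8833]; [8833, 50817]] and Xᵀv = [-10411, -59747]ᵀ gives XᵀX·[p, q]ᵀ = Xᵀv.
det = 1569·50817 − 8833² = 1709984.
p = ((-10411)·50817 − 8833·(-59747))/1709984 = -163817/213748; q = (1569·(-59747) − 8833·(-10411))/1709984 = -222835/213748.
At t = 5: v̂ = (-163817/213748)·(25) + (-222835/213748)·(125) = -7987450/53437.

v̂ = -149.4741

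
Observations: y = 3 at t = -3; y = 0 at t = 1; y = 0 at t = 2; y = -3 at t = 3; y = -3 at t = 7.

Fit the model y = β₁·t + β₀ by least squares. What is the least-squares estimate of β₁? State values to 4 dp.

β₁ = -0.6346

From the data, Σt·t = 72, Σt = 10, Σ1 = 5.
And Σt·y = -39, Σy = -3.
XᵀX·[β₁, β₀]ᵀ = Xᵀy becomes [[72, 10]; [10, 5]]·[β₁, β₀]ᵀ = [-39, -3]ᵀ.
Determinant 72·5 − 10² = 260.
β₁ = ((-39)·5 − 10·(-3))/260 = -33/52; β₀ = (72·(-3) − 10·(-39))/260 = 87/130.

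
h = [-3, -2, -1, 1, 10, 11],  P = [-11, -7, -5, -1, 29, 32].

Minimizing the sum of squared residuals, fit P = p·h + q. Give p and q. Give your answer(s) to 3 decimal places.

p = 3.074, q = -2.031

Setting ∂/∂p … = 0 gives: 236·p + 16·q = 693;  16·p + 6·q = 37.
(Σh·h = 236, Σh = 16, Σ1 = 6, Σh·P = 693, ΣP = 37.)
Eliminating q: 6·(row 1) − 16·(row 2) gives 1160·p = 6·693 − 16·37 = 3566, so p = 1783/580.
Then q = (37 − 16·(1783/580))/6 = -589/290.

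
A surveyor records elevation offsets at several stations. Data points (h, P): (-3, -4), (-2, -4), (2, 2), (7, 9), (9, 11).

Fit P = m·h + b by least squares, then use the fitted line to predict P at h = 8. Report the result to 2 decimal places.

The normal system AᵀA·[m, b]ᵀ = AᵀP is [[147, 13]; [13, 5]]·[m, b]ᵀ = [186, 14]ᵀ.
det = 147·5 − 13² = 566.
m = (186·5 − 13·14)/566 = 374/283; b = (147·14 − 13·186)/566 = -180/283.
At h = 8: P̂ = (374/283)·(8) + (-180/283)·(1) = 2812/283.

P̂ = 9.94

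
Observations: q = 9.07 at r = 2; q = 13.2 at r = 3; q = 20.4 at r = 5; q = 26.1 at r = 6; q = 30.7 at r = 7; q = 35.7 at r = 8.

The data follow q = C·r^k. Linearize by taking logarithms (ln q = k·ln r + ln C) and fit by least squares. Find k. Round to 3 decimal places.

Linearized form: ln q = k·ln r + ln C. From the 6 transformed points,
XᵀX = [[15.5987, 9.2183]; [9.2183, 6]], rhs = [29.1586, 18.0621]ᵀ  (here Σln r = 9.2183, Σ(ln r)² = 15.5987, Σln q = 18.0621, Σln r·ln q = 29.1586).
Δ = 15.5987·6 − (9.2183)² = 8.6152; k = (29.1586·6 − 9.2183·18.0621)/8.6152 = 0.98079, ln C = (15.5987·18.0621 − 9.2183·29.1586)/8.6152 = 1.50348.

k = 0.981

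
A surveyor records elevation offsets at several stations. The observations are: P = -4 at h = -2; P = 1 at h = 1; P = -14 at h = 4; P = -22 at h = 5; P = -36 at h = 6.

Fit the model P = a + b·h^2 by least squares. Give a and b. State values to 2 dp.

a = 1.51, b = -1.01

Sums needed: Σ1 = 5, Σh^2 = 82, Σh^2·h^2 = 2194.
For AᵀP: ΣP = -75, Σh^2·P = -2085.
Δ = 5·2194 − 82² = 4246.
a = ((-75)·2194 − 82·(-2085))/4246 = 3210/2123; b = (5·(-2085) − 82·(-75))/4246 = -4275/4246.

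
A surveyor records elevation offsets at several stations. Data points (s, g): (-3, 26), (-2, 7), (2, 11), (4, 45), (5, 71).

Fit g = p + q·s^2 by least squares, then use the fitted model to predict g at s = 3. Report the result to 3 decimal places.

Compute the Gram sums: Σ1 = 5, Σs^2 = 58, Σs^2·s^2 = 994.
For Aᵀg: Σg = 160, Σs^2·g = 2801.
Eliminating q: 994·(row 1) − 58·(row 2) gives 1606·p = 994·160 − 58·2801 = -3418, so p = -1709/803.
Then q = (2801 − 58·(-1709/803))/994 = 4725/1606.
At s = 3: ĝ = (-1709/803)·(1) + (4725/1606)·(9) = 39107/1606.

ĝ = 24.351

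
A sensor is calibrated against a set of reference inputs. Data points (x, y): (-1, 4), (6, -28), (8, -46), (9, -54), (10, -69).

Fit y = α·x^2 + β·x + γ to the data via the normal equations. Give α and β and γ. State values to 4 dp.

α = -0.5055, β = -1.9641, γ = 2.4796

AᵀA·[α, β, γ]ᵀ = Aᵀy reads: 21954·α + 2456·β + 282·γ = -15222;  2456·α + 282·β + 32·γ = -1716;  282·α + 32·β + 5·γ = -193.
(Σx^2·x^2 = 21954, Σx^2·x = 2456, Σx^2 = 282, Σx·x = 282, Σx = 32, Σ1 = 5, Σx^2·y = -15222, Σx·y = -1716, Σy = -193.)
Row-reducing yields α = -27130/53671, β = -105414/53671, γ = 133081/53671.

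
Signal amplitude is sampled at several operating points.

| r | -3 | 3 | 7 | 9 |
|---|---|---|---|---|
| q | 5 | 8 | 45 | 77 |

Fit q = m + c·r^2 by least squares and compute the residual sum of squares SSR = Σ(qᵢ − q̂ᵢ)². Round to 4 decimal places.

Setting ∂/∂m … = 0 gives: 4·m + 148·c = 135;  148·m + 9124·c = 8559.
det = 4·9124 − 148² = 14592.
m = (135·9124 − 148·8559)/14592 = -729/304; c = (4·8559 − 148·135)/14592 = 297/304.
Residuals: -53/38, 61/38, -9/19, 5/19; SSR = 183/38.

SSR = 4.8158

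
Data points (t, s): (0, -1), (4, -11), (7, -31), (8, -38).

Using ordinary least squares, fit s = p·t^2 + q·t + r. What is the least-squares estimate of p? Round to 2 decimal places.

p = -0.52

Forming MᵀM = [[6753, 919, 129]; [919, 129, 19]; [129, 19, 4]] and Mᵀs = [-4127, -565, -81]ᵀ gives MᵀM·[p, q, r]ᵀ = Mᵀs.
Solving the 3×3 system (Gaussian elimination) gives p = -699/1336, q = -3451/6680, r = -1541/1670.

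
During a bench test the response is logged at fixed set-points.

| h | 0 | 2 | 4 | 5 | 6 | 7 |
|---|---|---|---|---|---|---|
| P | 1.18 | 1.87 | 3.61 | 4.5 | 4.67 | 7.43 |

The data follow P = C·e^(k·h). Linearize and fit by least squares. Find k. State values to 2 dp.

Taking logs, ln P = k·h + ln C, so regress ln P on h.
AᵀA = [[130.0000, 24.0000]; [24.0000, 6]], rhs = [37.1927, 7.1259]ᵀ  (here Σh = 24.0000, Σ(h)² = 130.0000, Σln P = 7.1259, Σh·ln P = 37.1927).
Slope k = (n·Σh·ln P − Σh·Σln P)/(n·Σ(h)² − (Σh)²) = (6·37.1927 − 24.0000·7.1259)/204.0000 = 0.25556; ln C = (Σln P − k·Σh)/n = 0.16541.

k = 0.26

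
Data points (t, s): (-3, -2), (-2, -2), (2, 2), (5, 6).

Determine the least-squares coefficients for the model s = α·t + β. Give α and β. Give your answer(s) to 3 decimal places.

α = 1.024, β = 0.488

The normal system MᵀM·[α, β]ᵀ = Mᵀs is [[42, 2]; [2, 4]]·[α, β]ᵀ = [44, 4]ᵀ.
Eliminating β: 4·(row 1) − 2·(row 2) gives 164·α = 4·44 − 2·4 = 168, so α = 42/41.
Then β = (4 − 2·(42/41))/4 = 20/41.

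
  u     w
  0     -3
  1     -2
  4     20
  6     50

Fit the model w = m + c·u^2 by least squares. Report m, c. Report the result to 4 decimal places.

Normal-equation sums: Σ1 = 4, Σu^2 = 53, Σu^2·u^2 = 1553.
Moment sums: Σw = 65, Σu^2·w = 2118.
AᵀA·[m, c]ᵀ = Aᵀw becomes [[4, 53]; [53, 1553]]·[m, c]ᵀ = [65, 2118]ᵀ.
Eliminating c: 1553·(row 1) − 53·(row 2) gives 3403·m = 1553·65 − 53·2118 = -11309, so m = -11309/3403.
Then c = (2118 − 53·(-11309/3403))/1553 = 5027/3403.

m = -3.3232, c = 1.4772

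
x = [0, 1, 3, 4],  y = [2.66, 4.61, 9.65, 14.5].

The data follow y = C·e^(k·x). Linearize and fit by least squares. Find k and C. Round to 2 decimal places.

k = 0.41, C = 2.82

Let Y = ln y. Fitting Y = k·x + ln C by least squares:
XᵀX = [[26.0000, 8.0000]; [8.0000, 4]], rhs = [19.0257, 7.4477]ᵀ  (here Σx = 8.0000, Σ(x)² = 26.0000, Σln y = 7.4477, Σx·ln y = 19.0257).
Slope k = (n·Σx·ln y − Σx·Σln y)/(n·Σ(x)² − (Σx)²) = (4·19.0257 − 8.0000·7.4477)/40.0000 = 0.41304; ln C = (Σln y − k·Σx)/n = 1.03584, so C = exp(1.03584) = 2.81747.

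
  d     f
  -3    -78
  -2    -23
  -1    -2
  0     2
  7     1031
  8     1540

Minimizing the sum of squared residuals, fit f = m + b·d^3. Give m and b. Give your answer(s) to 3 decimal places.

From the data, Σ1 = 6, Σd^3 = 819, Σd^3·d^3 = 380587.
And Σf = 2470, Σd^3·f = 1144405.
Δ = 6·380587 − 819² = 1612761.
m = (2470·380587 − 819·1144405)/1612761 = 2782195/1612761; b = (6·1144405 − 819·2470)/1612761 = 1614500/537587.

m = 1.725, b = 3.003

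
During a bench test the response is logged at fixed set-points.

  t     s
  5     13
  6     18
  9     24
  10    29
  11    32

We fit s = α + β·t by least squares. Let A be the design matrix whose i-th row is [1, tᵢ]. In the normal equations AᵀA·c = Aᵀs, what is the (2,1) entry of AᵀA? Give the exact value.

41

Row 2 ↔ basis t, column 1 ↔ basis 1, so (AᵀA)_{2,1} = Σᵢ t = (5)·(1) + (6)·(1) + (9)·(1) + (10)·(1) + (11)·(1) = 41.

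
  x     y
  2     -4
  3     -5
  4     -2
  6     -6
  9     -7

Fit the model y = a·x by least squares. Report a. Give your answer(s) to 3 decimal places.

a = -0.890

The normal system AᵀA·[a]ᵀ = Aᵀy is [[146]]·[a]ᵀ = [-130]ᵀ.
Hence a = -130 / 146 ≈ -0.890411.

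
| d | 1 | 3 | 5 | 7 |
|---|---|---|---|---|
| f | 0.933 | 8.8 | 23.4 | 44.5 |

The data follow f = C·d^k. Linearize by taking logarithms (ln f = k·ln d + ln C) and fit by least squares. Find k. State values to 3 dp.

Linearized form: ln f = k·ln d + ln C. From the 4 transformed points,
Sums: Σln d = 4.6540, Σ(ln d)² = 7.5838, Σln f = 9.0536, Σln d·ln f = 14.8490.
Normal system: [[7.5838, 4.6540]; [4.6540, 4]]·[k, ln C]ᵀ = [14.8490, 9.0536]ᵀ.
Δ = 7.5838·4 − (4.6540)² = 8.6759; k = (14.8490·4 − 4.6540·9.0536)/8.6759 = 1.98952, ln C = (7.5838·9.0536 − 4.6540·14.8490)/8.6759 = -0.05139.

k = 1.990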